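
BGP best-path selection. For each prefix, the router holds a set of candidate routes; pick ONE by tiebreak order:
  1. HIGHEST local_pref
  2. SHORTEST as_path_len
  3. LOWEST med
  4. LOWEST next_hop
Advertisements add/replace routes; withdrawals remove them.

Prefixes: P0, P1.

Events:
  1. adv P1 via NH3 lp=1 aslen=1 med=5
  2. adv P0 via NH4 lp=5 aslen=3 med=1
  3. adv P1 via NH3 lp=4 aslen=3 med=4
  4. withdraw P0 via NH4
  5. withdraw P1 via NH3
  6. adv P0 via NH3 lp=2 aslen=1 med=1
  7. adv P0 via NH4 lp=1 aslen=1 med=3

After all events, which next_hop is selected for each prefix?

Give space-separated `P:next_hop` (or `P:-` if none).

Op 1: best P0=- P1=NH3
Op 2: best P0=NH4 P1=NH3
Op 3: best P0=NH4 P1=NH3
Op 4: best P0=- P1=NH3
Op 5: best P0=- P1=-
Op 6: best P0=NH3 P1=-
Op 7: best P0=NH3 P1=-

Answer: P0:NH3 P1:-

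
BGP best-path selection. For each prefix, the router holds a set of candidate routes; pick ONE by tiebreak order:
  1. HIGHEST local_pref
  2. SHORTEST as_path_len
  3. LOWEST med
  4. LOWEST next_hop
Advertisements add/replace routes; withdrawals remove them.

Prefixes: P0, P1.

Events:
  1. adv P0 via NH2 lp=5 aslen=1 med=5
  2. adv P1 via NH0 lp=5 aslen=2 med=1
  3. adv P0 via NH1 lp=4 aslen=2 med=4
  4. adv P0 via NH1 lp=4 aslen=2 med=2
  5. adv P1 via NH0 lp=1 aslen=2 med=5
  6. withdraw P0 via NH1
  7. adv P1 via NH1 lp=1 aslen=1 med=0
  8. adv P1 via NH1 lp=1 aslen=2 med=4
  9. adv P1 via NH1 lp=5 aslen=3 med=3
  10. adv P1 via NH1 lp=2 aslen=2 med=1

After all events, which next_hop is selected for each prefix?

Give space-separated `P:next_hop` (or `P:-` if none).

Answer: P0:NH2 P1:NH1

Derivation:
Op 1: best P0=NH2 P1=-
Op 2: best P0=NH2 P1=NH0
Op 3: best P0=NH2 P1=NH0
Op 4: best P0=NH2 P1=NH0
Op 5: best P0=NH2 P1=NH0
Op 6: best P0=NH2 P1=NH0
Op 7: best P0=NH2 P1=NH1
Op 8: best P0=NH2 P1=NH1
Op 9: best P0=NH2 P1=NH1
Op 10: best P0=NH2 P1=NH1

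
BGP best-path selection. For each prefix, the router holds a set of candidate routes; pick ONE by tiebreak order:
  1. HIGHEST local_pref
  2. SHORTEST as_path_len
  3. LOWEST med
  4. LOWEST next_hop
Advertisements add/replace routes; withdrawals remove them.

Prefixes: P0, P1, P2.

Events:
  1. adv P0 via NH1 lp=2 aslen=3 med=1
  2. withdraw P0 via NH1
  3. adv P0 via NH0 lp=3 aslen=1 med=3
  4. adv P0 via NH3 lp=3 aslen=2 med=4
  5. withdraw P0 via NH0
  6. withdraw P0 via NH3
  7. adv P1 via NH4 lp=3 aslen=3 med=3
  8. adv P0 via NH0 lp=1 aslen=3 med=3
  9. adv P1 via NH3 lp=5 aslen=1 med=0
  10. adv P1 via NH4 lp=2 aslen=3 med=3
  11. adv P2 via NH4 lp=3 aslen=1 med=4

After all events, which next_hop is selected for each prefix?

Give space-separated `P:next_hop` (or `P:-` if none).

Answer: P0:NH0 P1:NH3 P2:NH4

Derivation:
Op 1: best P0=NH1 P1=- P2=-
Op 2: best P0=- P1=- P2=-
Op 3: best P0=NH0 P1=- P2=-
Op 4: best P0=NH0 P1=- P2=-
Op 5: best P0=NH3 P1=- P2=-
Op 6: best P0=- P1=- P2=-
Op 7: best P0=- P1=NH4 P2=-
Op 8: best P0=NH0 P1=NH4 P2=-
Op 9: best P0=NH0 P1=NH3 P2=-
Op 10: best P0=NH0 P1=NH3 P2=-
Op 11: best P0=NH0 P1=NH3 P2=NH4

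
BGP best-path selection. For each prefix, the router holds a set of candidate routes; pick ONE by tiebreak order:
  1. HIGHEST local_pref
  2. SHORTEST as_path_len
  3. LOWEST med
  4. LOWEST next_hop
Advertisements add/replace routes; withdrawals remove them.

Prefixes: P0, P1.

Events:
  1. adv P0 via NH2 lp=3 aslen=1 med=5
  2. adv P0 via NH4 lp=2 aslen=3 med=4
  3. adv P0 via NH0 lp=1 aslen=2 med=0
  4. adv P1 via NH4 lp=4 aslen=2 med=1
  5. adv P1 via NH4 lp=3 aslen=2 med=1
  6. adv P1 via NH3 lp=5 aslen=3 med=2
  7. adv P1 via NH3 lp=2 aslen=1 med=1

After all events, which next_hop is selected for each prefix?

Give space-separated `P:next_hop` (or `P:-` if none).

Op 1: best P0=NH2 P1=-
Op 2: best P0=NH2 P1=-
Op 3: best P0=NH2 P1=-
Op 4: best P0=NH2 P1=NH4
Op 5: best P0=NH2 P1=NH4
Op 6: best P0=NH2 P1=NH3
Op 7: best P0=NH2 P1=NH4

Answer: P0:NH2 P1:NH4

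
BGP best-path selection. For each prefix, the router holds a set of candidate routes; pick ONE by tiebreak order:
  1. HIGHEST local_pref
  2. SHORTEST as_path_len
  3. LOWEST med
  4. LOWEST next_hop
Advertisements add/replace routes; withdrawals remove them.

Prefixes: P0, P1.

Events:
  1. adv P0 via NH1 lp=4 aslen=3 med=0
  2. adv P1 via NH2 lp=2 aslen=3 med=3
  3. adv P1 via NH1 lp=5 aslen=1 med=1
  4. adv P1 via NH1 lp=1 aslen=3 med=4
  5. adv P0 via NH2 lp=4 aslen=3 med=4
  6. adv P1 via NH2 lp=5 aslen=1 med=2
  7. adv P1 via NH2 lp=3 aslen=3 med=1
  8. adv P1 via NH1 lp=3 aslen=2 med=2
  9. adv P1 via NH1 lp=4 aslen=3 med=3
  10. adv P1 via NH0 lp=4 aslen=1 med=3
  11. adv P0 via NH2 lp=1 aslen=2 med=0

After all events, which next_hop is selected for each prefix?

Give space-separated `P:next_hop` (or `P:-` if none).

Answer: P0:NH1 P1:NH0

Derivation:
Op 1: best P0=NH1 P1=-
Op 2: best P0=NH1 P1=NH2
Op 3: best P0=NH1 P1=NH1
Op 4: best P0=NH1 P1=NH2
Op 5: best P0=NH1 P1=NH2
Op 6: best P0=NH1 P1=NH2
Op 7: best P0=NH1 P1=NH2
Op 8: best P0=NH1 P1=NH1
Op 9: best P0=NH1 P1=NH1
Op 10: best P0=NH1 P1=NH0
Op 11: best P0=NH1 P1=NH0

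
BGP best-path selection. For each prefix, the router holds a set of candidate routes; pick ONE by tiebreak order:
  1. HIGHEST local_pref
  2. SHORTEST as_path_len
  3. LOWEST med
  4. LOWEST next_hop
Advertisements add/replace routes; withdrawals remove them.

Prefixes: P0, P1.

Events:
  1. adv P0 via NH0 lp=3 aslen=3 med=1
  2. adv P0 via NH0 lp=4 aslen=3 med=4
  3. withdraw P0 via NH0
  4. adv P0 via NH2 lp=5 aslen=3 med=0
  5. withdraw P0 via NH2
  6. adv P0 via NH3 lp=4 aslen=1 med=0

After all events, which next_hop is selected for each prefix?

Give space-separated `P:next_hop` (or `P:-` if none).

Op 1: best P0=NH0 P1=-
Op 2: best P0=NH0 P1=-
Op 3: best P0=- P1=-
Op 4: best P0=NH2 P1=-
Op 5: best P0=- P1=-
Op 6: best P0=NH3 P1=-

Answer: P0:NH3 P1:-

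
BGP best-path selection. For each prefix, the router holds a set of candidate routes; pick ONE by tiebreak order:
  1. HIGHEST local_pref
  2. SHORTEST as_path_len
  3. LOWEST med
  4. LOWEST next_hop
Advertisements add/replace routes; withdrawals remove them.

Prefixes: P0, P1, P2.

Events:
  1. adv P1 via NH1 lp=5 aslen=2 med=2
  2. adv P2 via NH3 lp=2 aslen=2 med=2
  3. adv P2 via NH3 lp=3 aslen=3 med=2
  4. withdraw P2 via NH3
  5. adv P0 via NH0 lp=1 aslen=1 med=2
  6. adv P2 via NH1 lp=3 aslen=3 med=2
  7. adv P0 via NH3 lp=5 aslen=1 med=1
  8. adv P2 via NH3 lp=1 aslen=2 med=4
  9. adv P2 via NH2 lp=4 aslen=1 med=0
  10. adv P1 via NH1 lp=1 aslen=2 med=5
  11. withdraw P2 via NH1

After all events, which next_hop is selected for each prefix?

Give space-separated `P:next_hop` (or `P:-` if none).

Op 1: best P0=- P1=NH1 P2=-
Op 2: best P0=- P1=NH1 P2=NH3
Op 3: best P0=- P1=NH1 P2=NH3
Op 4: best P0=- P1=NH1 P2=-
Op 5: best P0=NH0 P1=NH1 P2=-
Op 6: best P0=NH0 P1=NH1 P2=NH1
Op 7: best P0=NH3 P1=NH1 P2=NH1
Op 8: best P0=NH3 P1=NH1 P2=NH1
Op 9: best P0=NH3 P1=NH1 P2=NH2
Op 10: best P0=NH3 P1=NH1 P2=NH2
Op 11: best P0=NH3 P1=NH1 P2=NH2

Answer: P0:NH3 P1:NH1 P2:NH2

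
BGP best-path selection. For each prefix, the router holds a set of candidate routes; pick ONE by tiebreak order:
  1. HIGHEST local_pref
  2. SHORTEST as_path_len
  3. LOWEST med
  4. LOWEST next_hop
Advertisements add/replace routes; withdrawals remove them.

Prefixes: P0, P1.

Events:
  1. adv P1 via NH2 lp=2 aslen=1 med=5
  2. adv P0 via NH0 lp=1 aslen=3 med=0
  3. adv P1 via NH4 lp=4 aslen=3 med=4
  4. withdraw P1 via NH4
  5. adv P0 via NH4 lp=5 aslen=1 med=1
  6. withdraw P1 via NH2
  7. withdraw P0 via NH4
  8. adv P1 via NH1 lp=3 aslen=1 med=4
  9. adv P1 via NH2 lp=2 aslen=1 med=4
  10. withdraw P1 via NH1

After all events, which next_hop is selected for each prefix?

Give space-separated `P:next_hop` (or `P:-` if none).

Op 1: best P0=- P1=NH2
Op 2: best P0=NH0 P1=NH2
Op 3: best P0=NH0 P1=NH4
Op 4: best P0=NH0 P1=NH2
Op 5: best P0=NH4 P1=NH2
Op 6: best P0=NH4 P1=-
Op 7: best P0=NH0 P1=-
Op 8: best P0=NH0 P1=NH1
Op 9: best P0=NH0 P1=NH1
Op 10: best P0=NH0 P1=NH2

Answer: P0:NH0 P1:NH2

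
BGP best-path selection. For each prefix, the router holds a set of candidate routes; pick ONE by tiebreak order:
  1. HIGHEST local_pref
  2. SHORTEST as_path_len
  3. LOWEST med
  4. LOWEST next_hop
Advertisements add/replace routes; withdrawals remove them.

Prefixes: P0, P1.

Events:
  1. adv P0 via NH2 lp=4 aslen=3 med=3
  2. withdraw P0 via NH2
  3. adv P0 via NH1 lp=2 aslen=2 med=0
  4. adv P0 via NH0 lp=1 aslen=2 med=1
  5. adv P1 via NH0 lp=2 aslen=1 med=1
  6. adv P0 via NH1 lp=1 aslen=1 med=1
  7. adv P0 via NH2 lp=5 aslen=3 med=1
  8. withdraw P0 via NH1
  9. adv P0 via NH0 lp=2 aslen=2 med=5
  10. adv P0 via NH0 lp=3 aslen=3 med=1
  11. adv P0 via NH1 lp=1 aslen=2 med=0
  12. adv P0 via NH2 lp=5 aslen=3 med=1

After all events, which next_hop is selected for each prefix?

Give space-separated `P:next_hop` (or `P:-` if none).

Op 1: best P0=NH2 P1=-
Op 2: best P0=- P1=-
Op 3: best P0=NH1 P1=-
Op 4: best P0=NH1 P1=-
Op 5: best P0=NH1 P1=NH0
Op 6: best P0=NH1 P1=NH0
Op 7: best P0=NH2 P1=NH0
Op 8: best P0=NH2 P1=NH0
Op 9: best P0=NH2 P1=NH0
Op 10: best P0=NH2 P1=NH0
Op 11: best P0=NH2 P1=NH0
Op 12: best P0=NH2 P1=NH0

Answer: P0:NH2 P1:NH0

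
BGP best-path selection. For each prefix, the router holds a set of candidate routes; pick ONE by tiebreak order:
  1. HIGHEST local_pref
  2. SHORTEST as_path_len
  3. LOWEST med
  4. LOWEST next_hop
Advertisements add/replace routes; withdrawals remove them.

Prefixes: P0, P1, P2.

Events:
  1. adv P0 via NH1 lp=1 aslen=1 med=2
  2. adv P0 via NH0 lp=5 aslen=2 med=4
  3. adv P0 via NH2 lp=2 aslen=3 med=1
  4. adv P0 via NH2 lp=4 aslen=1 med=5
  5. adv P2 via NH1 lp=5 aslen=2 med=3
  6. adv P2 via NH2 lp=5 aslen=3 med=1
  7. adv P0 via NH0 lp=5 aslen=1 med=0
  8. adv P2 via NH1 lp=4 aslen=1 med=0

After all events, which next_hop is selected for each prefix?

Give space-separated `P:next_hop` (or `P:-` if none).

Answer: P0:NH0 P1:- P2:NH2

Derivation:
Op 1: best P0=NH1 P1=- P2=-
Op 2: best P0=NH0 P1=- P2=-
Op 3: best P0=NH0 P1=- P2=-
Op 4: best P0=NH0 P1=- P2=-
Op 5: best P0=NH0 P1=- P2=NH1
Op 6: best P0=NH0 P1=- P2=NH1
Op 7: best P0=NH0 P1=- P2=NH1
Op 8: best P0=NH0 P1=- P2=NH2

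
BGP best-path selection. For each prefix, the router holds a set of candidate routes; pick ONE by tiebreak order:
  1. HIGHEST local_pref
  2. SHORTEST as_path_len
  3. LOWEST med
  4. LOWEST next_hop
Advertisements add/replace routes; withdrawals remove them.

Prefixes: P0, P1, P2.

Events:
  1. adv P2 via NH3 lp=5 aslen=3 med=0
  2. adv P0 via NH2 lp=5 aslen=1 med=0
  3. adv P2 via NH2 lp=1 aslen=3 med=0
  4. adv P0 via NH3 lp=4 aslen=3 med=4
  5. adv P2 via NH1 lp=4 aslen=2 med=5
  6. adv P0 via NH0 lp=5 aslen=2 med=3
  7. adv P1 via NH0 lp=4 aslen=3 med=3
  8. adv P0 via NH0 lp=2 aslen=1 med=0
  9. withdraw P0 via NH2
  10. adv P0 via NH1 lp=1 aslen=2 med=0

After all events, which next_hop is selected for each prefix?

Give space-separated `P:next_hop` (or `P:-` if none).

Answer: P0:NH3 P1:NH0 P2:NH3

Derivation:
Op 1: best P0=- P1=- P2=NH3
Op 2: best P0=NH2 P1=- P2=NH3
Op 3: best P0=NH2 P1=- P2=NH3
Op 4: best P0=NH2 P1=- P2=NH3
Op 5: best P0=NH2 P1=- P2=NH3
Op 6: best P0=NH2 P1=- P2=NH3
Op 7: best P0=NH2 P1=NH0 P2=NH3
Op 8: best P0=NH2 P1=NH0 P2=NH3
Op 9: best P0=NH3 P1=NH0 P2=NH3
Op 10: best P0=NH3 P1=NH0 P2=NH3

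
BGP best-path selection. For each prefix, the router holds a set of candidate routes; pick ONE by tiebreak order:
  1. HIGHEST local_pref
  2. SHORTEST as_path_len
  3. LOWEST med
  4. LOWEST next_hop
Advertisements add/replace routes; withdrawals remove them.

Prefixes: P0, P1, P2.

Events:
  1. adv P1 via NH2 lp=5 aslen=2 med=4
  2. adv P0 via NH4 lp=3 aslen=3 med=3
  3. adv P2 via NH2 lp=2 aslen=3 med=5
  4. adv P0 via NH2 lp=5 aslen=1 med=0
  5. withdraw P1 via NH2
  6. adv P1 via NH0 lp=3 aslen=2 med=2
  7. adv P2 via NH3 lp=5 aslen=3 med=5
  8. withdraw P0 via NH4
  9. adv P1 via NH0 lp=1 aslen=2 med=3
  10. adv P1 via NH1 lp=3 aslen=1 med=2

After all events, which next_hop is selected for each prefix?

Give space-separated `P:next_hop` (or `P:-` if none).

Op 1: best P0=- P1=NH2 P2=-
Op 2: best P0=NH4 P1=NH2 P2=-
Op 3: best P0=NH4 P1=NH2 P2=NH2
Op 4: best P0=NH2 P1=NH2 P2=NH2
Op 5: best P0=NH2 P1=- P2=NH2
Op 6: best P0=NH2 P1=NH0 P2=NH2
Op 7: best P0=NH2 P1=NH0 P2=NH3
Op 8: best P0=NH2 P1=NH0 P2=NH3
Op 9: best P0=NH2 P1=NH0 P2=NH3
Op 10: best P0=NH2 P1=NH1 P2=NH3

Answer: P0:NH2 P1:NH1 P2:NH3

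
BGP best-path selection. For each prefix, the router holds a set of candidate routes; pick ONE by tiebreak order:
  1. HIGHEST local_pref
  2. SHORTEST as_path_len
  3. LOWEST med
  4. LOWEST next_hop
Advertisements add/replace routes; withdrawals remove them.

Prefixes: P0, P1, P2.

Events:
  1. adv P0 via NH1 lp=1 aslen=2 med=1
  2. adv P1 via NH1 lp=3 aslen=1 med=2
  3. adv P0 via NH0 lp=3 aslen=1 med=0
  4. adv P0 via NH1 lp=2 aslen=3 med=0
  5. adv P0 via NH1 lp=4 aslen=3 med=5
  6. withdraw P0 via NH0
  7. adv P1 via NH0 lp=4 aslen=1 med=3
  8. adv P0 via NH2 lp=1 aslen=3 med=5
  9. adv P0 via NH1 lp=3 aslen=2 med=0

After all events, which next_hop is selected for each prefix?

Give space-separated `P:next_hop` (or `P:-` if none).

Op 1: best P0=NH1 P1=- P2=-
Op 2: best P0=NH1 P1=NH1 P2=-
Op 3: best P0=NH0 P1=NH1 P2=-
Op 4: best P0=NH0 P1=NH1 P2=-
Op 5: best P0=NH1 P1=NH1 P2=-
Op 6: best P0=NH1 P1=NH1 P2=-
Op 7: best P0=NH1 P1=NH0 P2=-
Op 8: best P0=NH1 P1=NH0 P2=-
Op 9: best P0=NH1 P1=NH0 P2=-

Answer: P0:NH1 P1:NH0 P2:-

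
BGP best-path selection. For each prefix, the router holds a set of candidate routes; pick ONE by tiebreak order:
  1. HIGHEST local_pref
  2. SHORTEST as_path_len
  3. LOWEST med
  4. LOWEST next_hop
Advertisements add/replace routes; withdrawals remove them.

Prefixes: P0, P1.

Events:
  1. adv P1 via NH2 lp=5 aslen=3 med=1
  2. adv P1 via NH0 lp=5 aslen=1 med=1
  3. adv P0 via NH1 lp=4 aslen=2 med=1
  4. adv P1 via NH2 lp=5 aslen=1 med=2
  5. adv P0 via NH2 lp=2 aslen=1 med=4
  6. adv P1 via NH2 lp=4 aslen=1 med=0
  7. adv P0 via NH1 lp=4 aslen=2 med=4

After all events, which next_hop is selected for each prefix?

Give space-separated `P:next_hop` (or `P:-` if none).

Answer: P0:NH1 P1:NH0

Derivation:
Op 1: best P0=- P1=NH2
Op 2: best P0=- P1=NH0
Op 3: best P0=NH1 P1=NH0
Op 4: best P0=NH1 P1=NH0
Op 5: best P0=NH1 P1=NH0
Op 6: best P0=NH1 P1=NH0
Op 7: best P0=NH1 P1=NH0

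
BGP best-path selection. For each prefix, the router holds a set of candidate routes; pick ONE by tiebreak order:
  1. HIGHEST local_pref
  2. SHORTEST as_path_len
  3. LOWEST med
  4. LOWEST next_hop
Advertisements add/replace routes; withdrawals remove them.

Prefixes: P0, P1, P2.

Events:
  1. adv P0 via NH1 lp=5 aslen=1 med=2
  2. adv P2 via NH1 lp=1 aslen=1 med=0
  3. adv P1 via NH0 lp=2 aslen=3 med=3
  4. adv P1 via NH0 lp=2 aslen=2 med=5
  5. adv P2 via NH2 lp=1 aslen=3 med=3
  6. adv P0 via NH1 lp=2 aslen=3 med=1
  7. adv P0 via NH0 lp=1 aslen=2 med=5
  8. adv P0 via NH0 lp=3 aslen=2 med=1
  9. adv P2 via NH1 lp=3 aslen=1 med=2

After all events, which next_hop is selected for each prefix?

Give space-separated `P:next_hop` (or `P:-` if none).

Op 1: best P0=NH1 P1=- P2=-
Op 2: best P0=NH1 P1=- P2=NH1
Op 3: best P0=NH1 P1=NH0 P2=NH1
Op 4: best P0=NH1 P1=NH0 P2=NH1
Op 5: best P0=NH1 P1=NH0 P2=NH1
Op 6: best P0=NH1 P1=NH0 P2=NH1
Op 7: best P0=NH1 P1=NH0 P2=NH1
Op 8: best P0=NH0 P1=NH0 P2=NH1
Op 9: best P0=NH0 P1=NH0 P2=NH1

Answer: P0:NH0 P1:NH0 P2:NH1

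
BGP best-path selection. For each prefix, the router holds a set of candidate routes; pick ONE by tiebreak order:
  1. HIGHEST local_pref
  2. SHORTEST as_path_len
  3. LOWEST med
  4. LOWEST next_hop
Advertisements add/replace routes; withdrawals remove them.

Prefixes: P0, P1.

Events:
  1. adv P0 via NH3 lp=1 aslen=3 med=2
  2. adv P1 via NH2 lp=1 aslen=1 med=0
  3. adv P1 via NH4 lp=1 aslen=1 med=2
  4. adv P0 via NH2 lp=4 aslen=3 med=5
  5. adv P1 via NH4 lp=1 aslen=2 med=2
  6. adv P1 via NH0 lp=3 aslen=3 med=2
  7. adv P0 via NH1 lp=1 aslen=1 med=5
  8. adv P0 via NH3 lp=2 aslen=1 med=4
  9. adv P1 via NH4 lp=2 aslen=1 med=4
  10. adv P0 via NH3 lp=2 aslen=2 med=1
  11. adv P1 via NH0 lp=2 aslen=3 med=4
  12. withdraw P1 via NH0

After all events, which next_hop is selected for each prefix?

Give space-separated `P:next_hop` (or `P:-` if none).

Answer: P0:NH2 P1:NH4

Derivation:
Op 1: best P0=NH3 P1=-
Op 2: best P0=NH3 P1=NH2
Op 3: best P0=NH3 P1=NH2
Op 4: best P0=NH2 P1=NH2
Op 5: best P0=NH2 P1=NH2
Op 6: best P0=NH2 P1=NH0
Op 7: best P0=NH2 P1=NH0
Op 8: best P0=NH2 P1=NH0
Op 9: best P0=NH2 P1=NH0
Op 10: best P0=NH2 P1=NH0
Op 11: best P0=NH2 P1=NH4
Op 12: best P0=NH2 P1=NH4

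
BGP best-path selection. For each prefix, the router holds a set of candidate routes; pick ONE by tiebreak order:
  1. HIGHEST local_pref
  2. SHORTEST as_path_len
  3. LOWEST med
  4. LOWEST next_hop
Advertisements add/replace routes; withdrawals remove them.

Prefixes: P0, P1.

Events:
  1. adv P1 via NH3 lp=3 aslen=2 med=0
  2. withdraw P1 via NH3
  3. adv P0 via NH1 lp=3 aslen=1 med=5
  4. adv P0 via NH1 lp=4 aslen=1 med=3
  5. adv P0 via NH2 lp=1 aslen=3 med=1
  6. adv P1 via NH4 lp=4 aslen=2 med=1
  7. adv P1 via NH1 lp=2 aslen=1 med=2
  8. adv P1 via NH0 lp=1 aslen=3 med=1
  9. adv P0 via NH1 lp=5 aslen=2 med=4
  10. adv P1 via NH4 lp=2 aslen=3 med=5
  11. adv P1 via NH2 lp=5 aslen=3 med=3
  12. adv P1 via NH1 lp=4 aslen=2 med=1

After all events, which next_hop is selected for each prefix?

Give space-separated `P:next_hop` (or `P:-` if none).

Answer: P0:NH1 P1:NH2

Derivation:
Op 1: best P0=- P1=NH3
Op 2: best P0=- P1=-
Op 3: best P0=NH1 P1=-
Op 4: best P0=NH1 P1=-
Op 5: best P0=NH1 P1=-
Op 6: best P0=NH1 P1=NH4
Op 7: best P0=NH1 P1=NH4
Op 8: best P0=NH1 P1=NH4
Op 9: best P0=NH1 P1=NH4
Op 10: best P0=NH1 P1=NH1
Op 11: best P0=NH1 P1=NH2
Op 12: best P0=NH1 P1=NH2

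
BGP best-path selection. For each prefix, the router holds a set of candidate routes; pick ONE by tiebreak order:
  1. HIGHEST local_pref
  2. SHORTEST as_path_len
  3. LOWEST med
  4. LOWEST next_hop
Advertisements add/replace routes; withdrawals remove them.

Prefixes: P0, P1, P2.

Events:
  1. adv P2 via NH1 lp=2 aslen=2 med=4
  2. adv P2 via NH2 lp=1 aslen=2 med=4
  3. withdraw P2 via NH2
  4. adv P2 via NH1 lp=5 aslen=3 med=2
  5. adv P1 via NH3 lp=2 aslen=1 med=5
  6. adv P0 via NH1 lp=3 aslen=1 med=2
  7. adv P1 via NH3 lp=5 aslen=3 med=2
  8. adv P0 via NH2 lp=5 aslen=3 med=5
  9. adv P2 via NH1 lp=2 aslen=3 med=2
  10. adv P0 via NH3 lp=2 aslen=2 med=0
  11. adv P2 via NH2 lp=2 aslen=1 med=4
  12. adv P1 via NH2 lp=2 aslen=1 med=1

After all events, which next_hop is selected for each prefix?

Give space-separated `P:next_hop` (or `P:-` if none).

Op 1: best P0=- P1=- P2=NH1
Op 2: best P0=- P1=- P2=NH1
Op 3: best P0=- P1=- P2=NH1
Op 4: best P0=- P1=- P2=NH1
Op 5: best P0=- P1=NH3 P2=NH1
Op 6: best P0=NH1 P1=NH3 P2=NH1
Op 7: best P0=NH1 P1=NH3 P2=NH1
Op 8: best P0=NH2 P1=NH3 P2=NH1
Op 9: best P0=NH2 P1=NH3 P2=NH1
Op 10: best P0=NH2 P1=NH3 P2=NH1
Op 11: best P0=NH2 P1=NH3 P2=NH2
Op 12: best P0=NH2 P1=NH3 P2=NH2

Answer: P0:NH2 P1:NH3 P2:NH2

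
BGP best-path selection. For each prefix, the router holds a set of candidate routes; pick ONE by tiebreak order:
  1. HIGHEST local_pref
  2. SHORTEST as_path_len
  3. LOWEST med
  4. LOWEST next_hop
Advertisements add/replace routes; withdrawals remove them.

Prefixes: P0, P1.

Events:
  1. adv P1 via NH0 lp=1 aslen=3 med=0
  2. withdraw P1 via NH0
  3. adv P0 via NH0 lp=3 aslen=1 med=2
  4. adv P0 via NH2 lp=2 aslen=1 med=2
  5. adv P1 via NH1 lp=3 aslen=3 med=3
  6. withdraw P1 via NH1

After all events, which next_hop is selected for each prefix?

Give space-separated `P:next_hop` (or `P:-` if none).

Op 1: best P0=- P1=NH0
Op 2: best P0=- P1=-
Op 3: best P0=NH0 P1=-
Op 4: best P0=NH0 P1=-
Op 5: best P0=NH0 P1=NH1
Op 6: best P0=NH0 P1=-

Answer: P0:NH0 P1:-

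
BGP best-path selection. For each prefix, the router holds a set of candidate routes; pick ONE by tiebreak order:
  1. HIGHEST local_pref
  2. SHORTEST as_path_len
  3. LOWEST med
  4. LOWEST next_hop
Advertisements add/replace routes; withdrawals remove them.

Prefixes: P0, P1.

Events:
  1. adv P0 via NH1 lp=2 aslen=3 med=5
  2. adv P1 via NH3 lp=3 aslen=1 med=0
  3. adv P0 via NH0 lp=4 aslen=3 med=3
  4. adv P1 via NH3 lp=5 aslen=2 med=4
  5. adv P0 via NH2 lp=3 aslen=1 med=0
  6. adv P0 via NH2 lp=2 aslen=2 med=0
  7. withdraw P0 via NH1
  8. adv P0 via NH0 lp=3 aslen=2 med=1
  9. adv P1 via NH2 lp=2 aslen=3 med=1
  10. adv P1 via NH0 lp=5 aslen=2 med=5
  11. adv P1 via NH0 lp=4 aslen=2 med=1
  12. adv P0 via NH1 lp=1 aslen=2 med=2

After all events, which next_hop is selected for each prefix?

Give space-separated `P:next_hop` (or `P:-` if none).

Answer: P0:NH0 P1:NH3

Derivation:
Op 1: best P0=NH1 P1=-
Op 2: best P0=NH1 P1=NH3
Op 3: best P0=NH0 P1=NH3
Op 4: best P0=NH0 P1=NH3
Op 5: best P0=NH0 P1=NH3
Op 6: best P0=NH0 P1=NH3
Op 7: best P0=NH0 P1=NH3
Op 8: best P0=NH0 P1=NH3
Op 9: best P0=NH0 P1=NH3
Op 10: best P0=NH0 P1=NH3
Op 11: best P0=NH0 P1=NH3
Op 12: best P0=NH0 P1=NH3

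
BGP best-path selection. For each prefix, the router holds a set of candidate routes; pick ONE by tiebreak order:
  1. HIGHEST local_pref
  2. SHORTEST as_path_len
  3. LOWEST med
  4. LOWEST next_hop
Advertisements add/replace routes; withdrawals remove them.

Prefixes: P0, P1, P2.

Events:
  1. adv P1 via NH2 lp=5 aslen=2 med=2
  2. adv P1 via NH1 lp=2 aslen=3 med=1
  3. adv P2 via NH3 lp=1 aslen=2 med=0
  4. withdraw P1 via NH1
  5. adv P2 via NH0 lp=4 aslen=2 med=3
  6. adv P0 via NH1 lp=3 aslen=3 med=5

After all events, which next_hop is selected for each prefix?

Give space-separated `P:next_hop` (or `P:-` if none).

Op 1: best P0=- P1=NH2 P2=-
Op 2: best P0=- P1=NH2 P2=-
Op 3: best P0=- P1=NH2 P2=NH3
Op 4: best P0=- P1=NH2 P2=NH3
Op 5: best P0=- P1=NH2 P2=NH0
Op 6: best P0=NH1 P1=NH2 P2=NH0

Answer: P0:NH1 P1:NH2 P2:NH0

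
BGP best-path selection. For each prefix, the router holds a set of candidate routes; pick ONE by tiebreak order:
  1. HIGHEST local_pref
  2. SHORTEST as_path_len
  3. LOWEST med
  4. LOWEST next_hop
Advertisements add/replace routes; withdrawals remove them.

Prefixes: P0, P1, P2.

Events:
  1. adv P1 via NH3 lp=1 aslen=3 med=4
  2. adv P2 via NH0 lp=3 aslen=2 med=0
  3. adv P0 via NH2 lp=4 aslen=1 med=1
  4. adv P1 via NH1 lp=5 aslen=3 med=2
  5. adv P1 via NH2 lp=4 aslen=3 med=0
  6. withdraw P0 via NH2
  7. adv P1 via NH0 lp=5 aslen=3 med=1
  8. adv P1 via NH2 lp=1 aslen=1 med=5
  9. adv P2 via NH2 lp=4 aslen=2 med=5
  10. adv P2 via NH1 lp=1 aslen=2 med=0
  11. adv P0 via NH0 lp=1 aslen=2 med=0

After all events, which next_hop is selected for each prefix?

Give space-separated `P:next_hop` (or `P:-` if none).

Answer: P0:NH0 P1:NH0 P2:NH2

Derivation:
Op 1: best P0=- P1=NH3 P2=-
Op 2: best P0=- P1=NH3 P2=NH0
Op 3: best P0=NH2 P1=NH3 P2=NH0
Op 4: best P0=NH2 P1=NH1 P2=NH0
Op 5: best P0=NH2 P1=NH1 P2=NH0
Op 6: best P0=- P1=NH1 P2=NH0
Op 7: best P0=- P1=NH0 P2=NH0
Op 8: best P0=- P1=NH0 P2=NH0
Op 9: best P0=- P1=NH0 P2=NH2
Op 10: best P0=- P1=NH0 P2=NH2
Op 11: best P0=NH0 P1=NH0 P2=NH2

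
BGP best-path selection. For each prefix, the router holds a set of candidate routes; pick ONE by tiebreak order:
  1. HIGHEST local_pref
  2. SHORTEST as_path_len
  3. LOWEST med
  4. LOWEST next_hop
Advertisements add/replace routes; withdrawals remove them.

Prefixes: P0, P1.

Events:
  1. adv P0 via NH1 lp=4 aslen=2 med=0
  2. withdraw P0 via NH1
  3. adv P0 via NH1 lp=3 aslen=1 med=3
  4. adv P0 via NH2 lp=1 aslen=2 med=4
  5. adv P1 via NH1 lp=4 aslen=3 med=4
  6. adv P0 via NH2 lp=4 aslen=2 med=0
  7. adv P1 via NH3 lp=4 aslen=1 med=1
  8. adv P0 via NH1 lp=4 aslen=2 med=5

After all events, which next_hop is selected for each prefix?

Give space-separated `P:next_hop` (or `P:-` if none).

Answer: P0:NH2 P1:NH3

Derivation:
Op 1: best P0=NH1 P1=-
Op 2: best P0=- P1=-
Op 3: best P0=NH1 P1=-
Op 4: best P0=NH1 P1=-
Op 5: best P0=NH1 P1=NH1
Op 6: best P0=NH2 P1=NH1
Op 7: best P0=NH2 P1=NH3
Op 8: best P0=NH2 P1=NH3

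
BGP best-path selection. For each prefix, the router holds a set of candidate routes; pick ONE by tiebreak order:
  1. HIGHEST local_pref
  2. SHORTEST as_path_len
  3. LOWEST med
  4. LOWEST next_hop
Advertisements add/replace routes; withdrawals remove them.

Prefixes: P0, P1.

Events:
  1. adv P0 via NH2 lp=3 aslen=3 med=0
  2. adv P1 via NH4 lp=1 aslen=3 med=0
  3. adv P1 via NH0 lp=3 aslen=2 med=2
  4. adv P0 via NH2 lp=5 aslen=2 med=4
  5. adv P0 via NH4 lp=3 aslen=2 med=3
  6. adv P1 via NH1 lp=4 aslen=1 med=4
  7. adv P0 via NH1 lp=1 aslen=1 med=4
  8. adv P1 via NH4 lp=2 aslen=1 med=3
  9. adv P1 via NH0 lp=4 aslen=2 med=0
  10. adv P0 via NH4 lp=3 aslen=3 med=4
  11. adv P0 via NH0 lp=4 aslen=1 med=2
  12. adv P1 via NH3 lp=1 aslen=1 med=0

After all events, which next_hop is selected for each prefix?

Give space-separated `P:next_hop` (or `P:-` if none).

Op 1: best P0=NH2 P1=-
Op 2: best P0=NH2 P1=NH4
Op 3: best P0=NH2 P1=NH0
Op 4: best P0=NH2 P1=NH0
Op 5: best P0=NH2 P1=NH0
Op 6: best P0=NH2 P1=NH1
Op 7: best P0=NH2 P1=NH1
Op 8: best P0=NH2 P1=NH1
Op 9: best P0=NH2 P1=NH1
Op 10: best P0=NH2 P1=NH1
Op 11: best P0=NH2 P1=NH1
Op 12: best P0=NH2 P1=NH1

Answer: P0:NH2 P1:NH1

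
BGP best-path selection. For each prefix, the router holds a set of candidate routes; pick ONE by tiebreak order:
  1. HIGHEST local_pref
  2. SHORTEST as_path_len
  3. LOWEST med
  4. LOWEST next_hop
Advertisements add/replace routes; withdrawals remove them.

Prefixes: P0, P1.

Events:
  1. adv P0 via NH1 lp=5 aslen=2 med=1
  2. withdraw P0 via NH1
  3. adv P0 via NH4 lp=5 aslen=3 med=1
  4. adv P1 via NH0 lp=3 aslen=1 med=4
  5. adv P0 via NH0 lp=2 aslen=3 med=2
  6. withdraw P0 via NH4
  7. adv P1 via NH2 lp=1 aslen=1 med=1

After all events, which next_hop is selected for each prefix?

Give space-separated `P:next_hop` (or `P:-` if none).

Op 1: best P0=NH1 P1=-
Op 2: best P0=- P1=-
Op 3: best P0=NH4 P1=-
Op 4: best P0=NH4 P1=NH0
Op 5: best P0=NH4 P1=NH0
Op 6: best P0=NH0 P1=NH0
Op 7: best P0=NH0 P1=NH0

Answer: P0:NH0 P1:NH0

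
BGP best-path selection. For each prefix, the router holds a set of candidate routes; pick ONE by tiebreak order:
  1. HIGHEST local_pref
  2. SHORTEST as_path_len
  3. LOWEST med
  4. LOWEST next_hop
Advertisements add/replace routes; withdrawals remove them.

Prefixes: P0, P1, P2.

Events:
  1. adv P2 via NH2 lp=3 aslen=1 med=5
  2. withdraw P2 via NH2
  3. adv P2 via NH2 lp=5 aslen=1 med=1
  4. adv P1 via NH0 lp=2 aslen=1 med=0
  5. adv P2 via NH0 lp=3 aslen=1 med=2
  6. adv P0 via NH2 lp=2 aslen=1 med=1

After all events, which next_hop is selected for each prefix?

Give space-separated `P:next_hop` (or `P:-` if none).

Answer: P0:NH2 P1:NH0 P2:NH2

Derivation:
Op 1: best P0=- P1=- P2=NH2
Op 2: best P0=- P1=- P2=-
Op 3: best P0=- P1=- P2=NH2
Op 4: best P0=- P1=NH0 P2=NH2
Op 5: best P0=- P1=NH0 P2=NH2
Op 6: best P0=NH2 P1=NH0 P2=NH2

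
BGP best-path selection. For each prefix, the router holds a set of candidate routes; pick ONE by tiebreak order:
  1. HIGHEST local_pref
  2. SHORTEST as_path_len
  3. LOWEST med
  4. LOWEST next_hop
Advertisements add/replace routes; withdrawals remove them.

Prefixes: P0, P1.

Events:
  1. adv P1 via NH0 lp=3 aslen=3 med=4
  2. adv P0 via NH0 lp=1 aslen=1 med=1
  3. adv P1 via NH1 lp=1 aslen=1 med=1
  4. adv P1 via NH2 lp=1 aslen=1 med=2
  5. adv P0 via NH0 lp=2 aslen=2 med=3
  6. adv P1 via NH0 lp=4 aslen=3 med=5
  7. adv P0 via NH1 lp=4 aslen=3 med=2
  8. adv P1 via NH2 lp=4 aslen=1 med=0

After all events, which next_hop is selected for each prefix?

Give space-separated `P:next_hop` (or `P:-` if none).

Answer: P0:NH1 P1:NH2

Derivation:
Op 1: best P0=- P1=NH0
Op 2: best P0=NH0 P1=NH0
Op 3: best P0=NH0 P1=NH0
Op 4: best P0=NH0 P1=NH0
Op 5: best P0=NH0 P1=NH0
Op 6: best P0=NH0 P1=NH0
Op 7: best P0=NH1 P1=NH0
Op 8: best P0=NH1 P1=NH2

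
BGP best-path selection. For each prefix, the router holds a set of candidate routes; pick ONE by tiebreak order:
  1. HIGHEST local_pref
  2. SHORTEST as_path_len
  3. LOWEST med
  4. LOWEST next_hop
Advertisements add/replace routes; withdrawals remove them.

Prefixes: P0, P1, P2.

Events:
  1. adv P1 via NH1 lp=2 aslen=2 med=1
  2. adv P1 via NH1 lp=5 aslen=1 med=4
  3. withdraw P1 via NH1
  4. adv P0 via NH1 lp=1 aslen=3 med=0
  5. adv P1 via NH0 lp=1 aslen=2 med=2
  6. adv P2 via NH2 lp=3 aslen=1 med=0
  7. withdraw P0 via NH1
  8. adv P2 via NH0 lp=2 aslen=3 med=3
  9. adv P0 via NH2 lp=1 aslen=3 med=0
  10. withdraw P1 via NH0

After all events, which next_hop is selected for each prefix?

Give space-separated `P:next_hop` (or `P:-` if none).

Answer: P0:NH2 P1:- P2:NH2

Derivation:
Op 1: best P0=- P1=NH1 P2=-
Op 2: best P0=- P1=NH1 P2=-
Op 3: best P0=- P1=- P2=-
Op 4: best P0=NH1 P1=- P2=-
Op 5: best P0=NH1 P1=NH0 P2=-
Op 6: best P0=NH1 P1=NH0 P2=NH2
Op 7: best P0=- P1=NH0 P2=NH2
Op 8: best P0=- P1=NH0 P2=NH2
Op 9: best P0=NH2 P1=NH0 P2=NH2
Op 10: best P0=NH2 P1=- P2=NH2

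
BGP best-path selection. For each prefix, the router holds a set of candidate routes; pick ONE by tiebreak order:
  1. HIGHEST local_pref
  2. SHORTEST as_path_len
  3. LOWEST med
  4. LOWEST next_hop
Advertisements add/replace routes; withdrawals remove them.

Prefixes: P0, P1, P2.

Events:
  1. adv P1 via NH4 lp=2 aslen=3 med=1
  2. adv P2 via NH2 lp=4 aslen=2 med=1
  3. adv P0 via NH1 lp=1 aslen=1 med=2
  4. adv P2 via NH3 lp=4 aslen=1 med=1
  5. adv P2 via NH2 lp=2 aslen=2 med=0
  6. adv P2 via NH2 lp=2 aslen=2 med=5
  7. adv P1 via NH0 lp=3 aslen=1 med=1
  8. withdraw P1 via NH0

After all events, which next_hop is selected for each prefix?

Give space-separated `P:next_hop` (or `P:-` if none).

Op 1: best P0=- P1=NH4 P2=-
Op 2: best P0=- P1=NH4 P2=NH2
Op 3: best P0=NH1 P1=NH4 P2=NH2
Op 4: best P0=NH1 P1=NH4 P2=NH3
Op 5: best P0=NH1 P1=NH4 P2=NH3
Op 6: best P0=NH1 P1=NH4 P2=NH3
Op 7: best P0=NH1 P1=NH0 P2=NH3
Op 8: best P0=NH1 P1=NH4 P2=NH3

Answer: P0:NH1 P1:NH4 P2:NH3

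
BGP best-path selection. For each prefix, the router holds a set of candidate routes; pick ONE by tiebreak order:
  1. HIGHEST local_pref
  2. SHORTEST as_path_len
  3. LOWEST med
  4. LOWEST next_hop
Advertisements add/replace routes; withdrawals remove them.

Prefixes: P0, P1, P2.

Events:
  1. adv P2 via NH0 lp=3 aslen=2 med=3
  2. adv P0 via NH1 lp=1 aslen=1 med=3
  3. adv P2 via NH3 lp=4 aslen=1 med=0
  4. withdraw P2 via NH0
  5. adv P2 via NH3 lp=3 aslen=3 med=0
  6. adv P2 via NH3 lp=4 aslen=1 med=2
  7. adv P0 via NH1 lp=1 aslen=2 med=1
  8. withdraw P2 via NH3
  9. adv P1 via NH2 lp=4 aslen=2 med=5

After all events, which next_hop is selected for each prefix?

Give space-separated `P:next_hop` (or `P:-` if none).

Op 1: best P0=- P1=- P2=NH0
Op 2: best P0=NH1 P1=- P2=NH0
Op 3: best P0=NH1 P1=- P2=NH3
Op 4: best P0=NH1 P1=- P2=NH3
Op 5: best P0=NH1 P1=- P2=NH3
Op 6: best P0=NH1 P1=- P2=NH3
Op 7: best P0=NH1 P1=- P2=NH3
Op 8: best P0=NH1 P1=- P2=-
Op 9: best P0=NH1 P1=NH2 P2=-

Answer: P0:NH1 P1:NH2 P2:-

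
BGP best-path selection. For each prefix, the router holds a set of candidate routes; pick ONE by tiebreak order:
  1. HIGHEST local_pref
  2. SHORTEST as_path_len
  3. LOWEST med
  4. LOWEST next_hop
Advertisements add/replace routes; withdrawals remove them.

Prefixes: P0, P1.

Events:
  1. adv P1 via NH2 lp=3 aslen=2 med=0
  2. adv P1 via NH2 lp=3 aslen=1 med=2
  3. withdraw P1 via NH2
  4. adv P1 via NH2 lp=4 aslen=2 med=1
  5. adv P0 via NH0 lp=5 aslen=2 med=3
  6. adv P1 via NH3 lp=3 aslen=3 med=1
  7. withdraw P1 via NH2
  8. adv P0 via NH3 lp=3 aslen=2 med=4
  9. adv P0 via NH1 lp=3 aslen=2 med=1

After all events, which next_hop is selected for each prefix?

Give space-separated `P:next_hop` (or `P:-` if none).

Op 1: best P0=- P1=NH2
Op 2: best P0=- P1=NH2
Op 3: best P0=- P1=-
Op 4: best P0=- P1=NH2
Op 5: best P0=NH0 P1=NH2
Op 6: best P0=NH0 P1=NH2
Op 7: best P0=NH0 P1=NH3
Op 8: best P0=NH0 P1=NH3
Op 9: best P0=NH0 P1=NH3

Answer: P0:NH0 P1:NH3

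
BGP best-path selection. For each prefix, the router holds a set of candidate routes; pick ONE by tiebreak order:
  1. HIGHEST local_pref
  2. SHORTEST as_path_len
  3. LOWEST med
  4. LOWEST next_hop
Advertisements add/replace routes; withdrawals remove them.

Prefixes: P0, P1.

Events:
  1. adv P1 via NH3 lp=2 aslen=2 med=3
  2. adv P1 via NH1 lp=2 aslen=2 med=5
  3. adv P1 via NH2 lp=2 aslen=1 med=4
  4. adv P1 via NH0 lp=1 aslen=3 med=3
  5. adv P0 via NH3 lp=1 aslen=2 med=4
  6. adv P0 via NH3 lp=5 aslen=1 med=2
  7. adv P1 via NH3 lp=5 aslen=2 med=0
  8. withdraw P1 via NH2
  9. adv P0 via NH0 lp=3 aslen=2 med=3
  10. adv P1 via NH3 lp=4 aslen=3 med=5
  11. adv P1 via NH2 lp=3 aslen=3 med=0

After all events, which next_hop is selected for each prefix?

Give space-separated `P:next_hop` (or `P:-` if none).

Op 1: best P0=- P1=NH3
Op 2: best P0=- P1=NH3
Op 3: best P0=- P1=NH2
Op 4: best P0=- P1=NH2
Op 5: best P0=NH3 P1=NH2
Op 6: best P0=NH3 P1=NH2
Op 7: best P0=NH3 P1=NH3
Op 8: best P0=NH3 P1=NH3
Op 9: best P0=NH3 P1=NH3
Op 10: best P0=NH3 P1=NH3
Op 11: best P0=NH3 P1=NH3

Answer: P0:NH3 P1:NH3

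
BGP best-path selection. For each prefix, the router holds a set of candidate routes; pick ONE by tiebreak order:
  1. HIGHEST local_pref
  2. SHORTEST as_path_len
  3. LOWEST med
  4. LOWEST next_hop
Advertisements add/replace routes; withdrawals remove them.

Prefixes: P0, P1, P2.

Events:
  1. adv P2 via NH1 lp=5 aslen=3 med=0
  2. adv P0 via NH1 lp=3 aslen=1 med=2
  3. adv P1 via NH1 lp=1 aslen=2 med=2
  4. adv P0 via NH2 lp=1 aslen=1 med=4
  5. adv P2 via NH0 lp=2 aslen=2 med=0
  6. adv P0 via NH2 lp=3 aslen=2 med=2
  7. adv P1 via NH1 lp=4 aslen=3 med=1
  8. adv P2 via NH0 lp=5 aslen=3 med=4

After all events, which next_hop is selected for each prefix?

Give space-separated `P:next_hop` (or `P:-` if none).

Op 1: best P0=- P1=- P2=NH1
Op 2: best P0=NH1 P1=- P2=NH1
Op 3: best P0=NH1 P1=NH1 P2=NH1
Op 4: best P0=NH1 P1=NH1 P2=NH1
Op 5: best P0=NH1 P1=NH1 P2=NH1
Op 6: best P0=NH1 P1=NH1 P2=NH1
Op 7: best P0=NH1 P1=NH1 P2=NH1
Op 8: best P0=NH1 P1=NH1 P2=NH1

Answer: P0:NH1 P1:NH1 P2:NH1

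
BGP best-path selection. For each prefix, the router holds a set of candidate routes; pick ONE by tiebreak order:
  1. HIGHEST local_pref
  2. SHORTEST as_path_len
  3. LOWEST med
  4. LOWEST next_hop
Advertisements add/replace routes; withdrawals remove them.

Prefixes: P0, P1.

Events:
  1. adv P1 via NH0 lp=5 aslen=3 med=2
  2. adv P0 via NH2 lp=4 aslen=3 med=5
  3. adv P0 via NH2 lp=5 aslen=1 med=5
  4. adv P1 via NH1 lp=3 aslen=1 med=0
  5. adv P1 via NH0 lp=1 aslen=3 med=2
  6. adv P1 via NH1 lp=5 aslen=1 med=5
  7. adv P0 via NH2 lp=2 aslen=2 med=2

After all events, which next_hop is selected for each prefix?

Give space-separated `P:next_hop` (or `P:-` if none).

Answer: P0:NH2 P1:NH1

Derivation:
Op 1: best P0=- P1=NH0
Op 2: best P0=NH2 P1=NH0
Op 3: best P0=NH2 P1=NH0
Op 4: best P0=NH2 P1=NH0
Op 5: best P0=NH2 P1=NH1
Op 6: best P0=NH2 P1=NH1
Op 7: best P0=NH2 P1=NH1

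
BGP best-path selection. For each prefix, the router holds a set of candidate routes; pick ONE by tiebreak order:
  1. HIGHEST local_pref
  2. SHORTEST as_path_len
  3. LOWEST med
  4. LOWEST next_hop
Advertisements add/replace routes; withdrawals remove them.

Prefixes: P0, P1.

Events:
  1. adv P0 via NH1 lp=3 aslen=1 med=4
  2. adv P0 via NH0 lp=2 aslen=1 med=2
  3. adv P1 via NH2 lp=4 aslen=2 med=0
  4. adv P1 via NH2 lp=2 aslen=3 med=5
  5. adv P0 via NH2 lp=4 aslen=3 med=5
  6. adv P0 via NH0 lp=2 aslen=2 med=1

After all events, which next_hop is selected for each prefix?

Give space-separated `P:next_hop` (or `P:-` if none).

Op 1: best P0=NH1 P1=-
Op 2: best P0=NH1 P1=-
Op 3: best P0=NH1 P1=NH2
Op 4: best P0=NH1 P1=NH2
Op 5: best P0=NH2 P1=NH2
Op 6: best P0=NH2 P1=NH2

Answer: P0:NH2 P1:NH2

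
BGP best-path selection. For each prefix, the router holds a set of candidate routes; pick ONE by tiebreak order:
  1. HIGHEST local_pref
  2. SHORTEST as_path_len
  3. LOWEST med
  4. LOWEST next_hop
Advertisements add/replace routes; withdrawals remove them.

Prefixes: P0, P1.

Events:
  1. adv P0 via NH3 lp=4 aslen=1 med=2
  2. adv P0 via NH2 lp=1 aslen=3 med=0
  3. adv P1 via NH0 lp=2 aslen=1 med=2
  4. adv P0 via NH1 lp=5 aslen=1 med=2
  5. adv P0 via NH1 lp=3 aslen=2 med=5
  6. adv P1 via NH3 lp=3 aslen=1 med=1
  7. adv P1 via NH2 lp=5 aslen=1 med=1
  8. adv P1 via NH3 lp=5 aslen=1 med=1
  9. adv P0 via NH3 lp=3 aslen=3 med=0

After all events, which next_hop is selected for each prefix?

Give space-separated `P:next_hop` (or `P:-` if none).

Op 1: best P0=NH3 P1=-
Op 2: best P0=NH3 P1=-
Op 3: best P0=NH3 P1=NH0
Op 4: best P0=NH1 P1=NH0
Op 5: best P0=NH3 P1=NH0
Op 6: best P0=NH3 P1=NH3
Op 7: best P0=NH3 P1=NH2
Op 8: best P0=NH3 P1=NH2
Op 9: best P0=NH1 P1=NH2

Answer: P0:NH1 P1:NH2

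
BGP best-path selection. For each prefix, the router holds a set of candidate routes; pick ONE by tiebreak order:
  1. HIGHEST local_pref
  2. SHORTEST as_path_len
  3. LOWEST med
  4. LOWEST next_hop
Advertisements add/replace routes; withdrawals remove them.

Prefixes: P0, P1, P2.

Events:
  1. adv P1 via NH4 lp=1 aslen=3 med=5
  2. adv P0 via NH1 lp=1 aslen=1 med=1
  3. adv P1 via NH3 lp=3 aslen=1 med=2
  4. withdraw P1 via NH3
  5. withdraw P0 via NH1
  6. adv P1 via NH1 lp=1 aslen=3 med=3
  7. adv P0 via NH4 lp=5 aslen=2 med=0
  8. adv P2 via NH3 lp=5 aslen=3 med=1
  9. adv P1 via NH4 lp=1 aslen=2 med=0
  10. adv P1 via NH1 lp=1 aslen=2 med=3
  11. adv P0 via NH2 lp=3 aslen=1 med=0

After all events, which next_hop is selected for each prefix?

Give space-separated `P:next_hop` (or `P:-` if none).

Answer: P0:NH4 P1:NH4 P2:NH3

Derivation:
Op 1: best P0=- P1=NH4 P2=-
Op 2: best P0=NH1 P1=NH4 P2=-
Op 3: best P0=NH1 P1=NH3 P2=-
Op 4: best P0=NH1 P1=NH4 P2=-
Op 5: best P0=- P1=NH4 P2=-
Op 6: best P0=- P1=NH1 P2=-
Op 7: best P0=NH4 P1=NH1 P2=-
Op 8: best P0=NH4 P1=NH1 P2=NH3
Op 9: best P0=NH4 P1=NH4 P2=NH3
Op 10: best P0=NH4 P1=NH4 P2=NH3
Op 11: best P0=NH4 P1=NH4 P2=NH3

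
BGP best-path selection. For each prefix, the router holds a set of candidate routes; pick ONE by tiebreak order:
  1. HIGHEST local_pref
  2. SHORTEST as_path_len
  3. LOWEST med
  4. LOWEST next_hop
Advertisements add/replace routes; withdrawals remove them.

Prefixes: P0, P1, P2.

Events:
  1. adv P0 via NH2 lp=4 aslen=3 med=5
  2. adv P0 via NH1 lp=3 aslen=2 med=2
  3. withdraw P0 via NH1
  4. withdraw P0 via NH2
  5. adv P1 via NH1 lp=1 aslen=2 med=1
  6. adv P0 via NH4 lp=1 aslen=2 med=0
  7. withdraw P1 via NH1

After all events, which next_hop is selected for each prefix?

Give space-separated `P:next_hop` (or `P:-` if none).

Op 1: best P0=NH2 P1=- P2=-
Op 2: best P0=NH2 P1=- P2=-
Op 3: best P0=NH2 P1=- P2=-
Op 4: best P0=- P1=- P2=-
Op 5: best P0=- P1=NH1 P2=-
Op 6: best P0=NH4 P1=NH1 P2=-
Op 7: best P0=NH4 P1=- P2=-

Answer: P0:NH4 P1:- P2:-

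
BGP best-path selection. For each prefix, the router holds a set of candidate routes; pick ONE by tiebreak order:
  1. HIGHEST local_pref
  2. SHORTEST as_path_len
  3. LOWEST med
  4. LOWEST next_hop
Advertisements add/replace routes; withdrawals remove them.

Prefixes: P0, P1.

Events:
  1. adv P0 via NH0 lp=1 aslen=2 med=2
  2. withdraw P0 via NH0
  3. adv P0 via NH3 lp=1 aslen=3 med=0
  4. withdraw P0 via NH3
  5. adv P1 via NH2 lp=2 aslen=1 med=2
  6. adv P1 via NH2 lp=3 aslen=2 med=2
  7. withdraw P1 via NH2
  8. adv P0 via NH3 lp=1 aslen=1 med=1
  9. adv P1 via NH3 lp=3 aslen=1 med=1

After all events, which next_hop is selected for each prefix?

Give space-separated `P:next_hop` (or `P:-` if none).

Op 1: best P0=NH0 P1=-
Op 2: best P0=- P1=-
Op 3: best P0=NH3 P1=-
Op 4: best P0=- P1=-
Op 5: best P0=- P1=NH2
Op 6: best P0=- P1=NH2
Op 7: best P0=- P1=-
Op 8: best P0=NH3 P1=-
Op 9: best P0=NH3 P1=NH3

Answer: P0:NH3 P1:NH3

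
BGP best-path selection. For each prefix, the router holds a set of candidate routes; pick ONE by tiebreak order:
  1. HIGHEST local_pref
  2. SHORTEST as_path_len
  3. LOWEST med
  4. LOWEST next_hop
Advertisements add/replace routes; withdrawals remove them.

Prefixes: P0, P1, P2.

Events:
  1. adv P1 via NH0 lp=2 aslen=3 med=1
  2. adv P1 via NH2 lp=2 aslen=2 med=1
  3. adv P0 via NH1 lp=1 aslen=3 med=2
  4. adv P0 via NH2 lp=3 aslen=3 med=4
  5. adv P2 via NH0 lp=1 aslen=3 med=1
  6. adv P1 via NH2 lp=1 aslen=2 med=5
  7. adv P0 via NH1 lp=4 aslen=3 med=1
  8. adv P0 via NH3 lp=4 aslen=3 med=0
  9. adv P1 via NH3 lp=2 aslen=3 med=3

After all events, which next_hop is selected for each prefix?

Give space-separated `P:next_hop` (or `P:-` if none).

Answer: P0:NH3 P1:NH0 P2:NH0

Derivation:
Op 1: best P0=- P1=NH0 P2=-
Op 2: best P0=- P1=NH2 P2=-
Op 3: best P0=NH1 P1=NH2 P2=-
Op 4: best P0=NH2 P1=NH2 P2=-
Op 5: best P0=NH2 P1=NH2 P2=NH0
Op 6: best P0=NH2 P1=NH0 P2=NH0
Op 7: best P0=NH1 P1=NH0 P2=NH0
Op 8: best P0=NH3 P1=NH0 P2=NH0
Op 9: best P0=NH3 P1=NH0 P2=NH0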